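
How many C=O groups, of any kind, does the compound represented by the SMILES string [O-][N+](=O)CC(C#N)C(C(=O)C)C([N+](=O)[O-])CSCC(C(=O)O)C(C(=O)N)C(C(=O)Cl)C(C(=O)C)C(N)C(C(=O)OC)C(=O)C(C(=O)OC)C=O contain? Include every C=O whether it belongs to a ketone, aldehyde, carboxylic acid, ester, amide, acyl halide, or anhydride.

9

CH(COCH3): ketone, 1 C=O (running total 1).
CH(COOH): carboxylic acid, 1 C=O (running total 2).
CH(CONH2): amide, 1 C=O (running total 3).
CH(COCl): acyl halide, 1 C=O (running total 4).
CH(COCH3): ketone, 1 C=O (running total 5).
CH(COOCH3): ester, 1 C=O (running total 6).
CO: ketone, 1 C=O (running total 7).
CH(COOCH3): ester, 1 C=O (running total 8).
CHO: aldehyde, 1 C=O (running total 9).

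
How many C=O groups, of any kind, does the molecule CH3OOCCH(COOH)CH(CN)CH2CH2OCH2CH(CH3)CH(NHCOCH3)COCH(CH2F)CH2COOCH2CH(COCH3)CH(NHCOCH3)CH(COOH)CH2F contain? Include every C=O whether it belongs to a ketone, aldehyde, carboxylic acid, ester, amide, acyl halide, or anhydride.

8

CH3OOC: ester, 1 C=O (running total 1).
CH(COOH): carboxylic acid, 1 C=O (running total 2).
CH(NHCOCH3): amide, 1 C=O (running total 3).
CO: ketone, 1 C=O (running total 4).
CH2COOCH2: ester, 1 C=O (running total 5).
CH(COCH3): ketone, 1 C=O (running total 6).
CH(NHCOCH3): amide, 1 C=O (running total 7).
CH(COOH): carboxylic acid, 1 C=O (running total 8).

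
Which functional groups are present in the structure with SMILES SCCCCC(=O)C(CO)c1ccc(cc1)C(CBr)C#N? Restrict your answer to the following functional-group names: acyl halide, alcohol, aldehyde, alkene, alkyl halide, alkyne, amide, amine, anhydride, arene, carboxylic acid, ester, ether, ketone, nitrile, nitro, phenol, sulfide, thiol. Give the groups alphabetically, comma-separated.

alcohol, alkyl halide, arene, ketone, nitrile, thiol

Reading the structure from left to right:
  HSCH2: –SH on an sp³ carbon → thiol.
  CO: –C(=O)– with carbon on both sides → ketone.
  CH(CH2OH): pendant –CH2OH on an sp³ backbone C → alcohol.
  C6H4: para-disubstituted benzene ring → arene.
  CH(CH2Br): pendant –CH2X: halogen on sp³ carbon → alkyl halide.
  CN: –C≡N: carbon triple-bonded to nitrogen → nitrile.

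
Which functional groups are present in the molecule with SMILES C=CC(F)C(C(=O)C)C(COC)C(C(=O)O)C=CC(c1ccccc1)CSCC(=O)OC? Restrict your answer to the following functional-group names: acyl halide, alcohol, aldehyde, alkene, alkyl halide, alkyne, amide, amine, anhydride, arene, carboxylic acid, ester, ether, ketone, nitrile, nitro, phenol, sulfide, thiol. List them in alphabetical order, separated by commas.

alkene, alkyl halide, arene, carboxylic acid, ester, ether, ketone, sulfide

Working along the chain:
  CH2=CH: C=C double bond → alkene.
  CH(F): halogen on an sp³ carbon → alkyl halide.
  CH(COCH3): pendant –COCH3: carbonyl C bonded to two carbons → ketone.
  CH(CH2OCH3): pendant –CH2OCH3: C–O–C linkage → ether.
  CH(COOH): pendant –COOH: carbonyl C bonded to C and –OH → carboxylic acid.
  CH=CH: C=C double bond → alkene.
  CH(C6H5): pendant –C6H5: benzene ring → arene.
  CH2SCH2: C–S–C linkage → sulfide (thioether).
  COOCH3: –C(=O)OCH3: carbonyl C bonded to C and to –OCH3 → ester (not ketone + ether).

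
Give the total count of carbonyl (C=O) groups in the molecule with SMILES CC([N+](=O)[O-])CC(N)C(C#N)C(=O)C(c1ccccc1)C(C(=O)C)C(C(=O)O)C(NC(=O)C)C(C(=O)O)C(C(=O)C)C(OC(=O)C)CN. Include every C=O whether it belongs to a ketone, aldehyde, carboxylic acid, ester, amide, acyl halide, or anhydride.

CO: ketone, 1 C=O (running total 1).
CH(COCH3): ketone, 1 C=O (running total 2).
CH(COOH): carboxylic acid, 1 C=O (running total 3).
CH(NHCOCH3): amide, 1 C=O (running total 4).
CH(COOH): carboxylic acid, 1 C=O (running total 5).
CH(COCH3): ketone, 1 C=O (running total 6).
CH(OCOCH3): ester, 1 C=O (running total 7).

7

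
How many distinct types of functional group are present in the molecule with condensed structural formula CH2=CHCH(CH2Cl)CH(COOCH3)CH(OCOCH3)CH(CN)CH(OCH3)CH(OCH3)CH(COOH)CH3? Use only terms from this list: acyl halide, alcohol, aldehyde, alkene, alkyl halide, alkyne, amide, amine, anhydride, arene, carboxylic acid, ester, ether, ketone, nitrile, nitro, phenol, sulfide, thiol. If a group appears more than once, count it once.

Taking each segment in turn:
  CH2=CH: C=C double bond → alkene.
  CH(CH2Cl): pendant –CH2X: halogen on sp³ carbon → alkyl halide.
  CH(COOCH3): pendant –COOCH3: carbonyl C bonded to C and –OCH3 → ester.
  CH(OCOCH3): pendant –OC(=O)CH3: an acyloxy group → ester.
  CH(CN): pendant –C≡N: nitrile.
  CH(OCH3): pendant –OCH3: C–O–C with sp³ C, no adjacent C=O → ether.
  CH(OCH3): pendant –OCH3: C–O–C with sp³ C, no adjacent C=O → ether.
  CH(COOH): pendant –COOH: carbonyl C bonded to C and –OH → carboxylic acid.
Distinct types present: alkene, alkyl halide, carboxylic acid, ester, ether, nitrile.

6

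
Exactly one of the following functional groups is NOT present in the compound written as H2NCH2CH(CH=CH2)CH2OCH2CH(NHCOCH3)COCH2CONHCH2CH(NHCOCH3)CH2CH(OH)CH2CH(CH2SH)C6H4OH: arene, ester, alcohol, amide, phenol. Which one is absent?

ester

alcohol: present (CH(OH) — –OH on an sp³ carbon → alcohol (secondary)).
phenol: present (C6H4OH — –OH attached directly to an aromatic ring → phenol (not alcohol); the ring itself is an arene).
arene: present (C6H4OH — –OH attached directly to an aromatic ring → phenol (not alcohol); the ring itself is an arene).
amide: present (CH(NHCOCH3) — pendant –NHC(=O)CH3: N bonded to a carbonyl → amide (not amine)).
ester: no segment matches this pattern.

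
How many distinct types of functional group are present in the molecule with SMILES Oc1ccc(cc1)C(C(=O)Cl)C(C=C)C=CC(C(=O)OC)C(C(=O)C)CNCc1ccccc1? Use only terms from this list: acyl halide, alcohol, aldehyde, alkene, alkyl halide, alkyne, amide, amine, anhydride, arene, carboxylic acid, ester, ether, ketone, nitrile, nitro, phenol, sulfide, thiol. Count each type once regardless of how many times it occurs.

7

–OH attached directly to an aromatic ring → phenol (not alcohol); the ring itself is an arene.
pendant –C(=O)X: carbonyl C bonded to C and halogen → acyl halide.
pendant –CH=CH2: C=C double bond → alkene.
C=C double bond → alkene.
pendant –COOCH3: carbonyl C bonded to C and –OCH3 → ester.
pendant –COCH3: carbonyl C bonded to two carbons → ketone.
C–N–C with sp³ carbons and no adjacent C=O → amine (secondary).
–C6H5 phenyl ring → arene.
Distinct types present: acyl halide, alkene, amine, arene, ester, ketone, phenol.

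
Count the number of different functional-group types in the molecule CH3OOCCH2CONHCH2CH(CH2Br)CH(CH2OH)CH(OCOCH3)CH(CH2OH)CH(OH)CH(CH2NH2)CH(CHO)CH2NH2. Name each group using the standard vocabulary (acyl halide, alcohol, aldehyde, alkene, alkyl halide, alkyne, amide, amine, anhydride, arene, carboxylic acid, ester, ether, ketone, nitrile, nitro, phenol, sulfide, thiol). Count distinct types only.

6

CH3O–C(=O)–: carbonyl C bonded to C and to –OCH3 → ester (not ketone + ether).
–C(=O)–N– linkage → amide (the N is not an amine).
pendant –CH2X: halogen on sp³ carbon → alkyl halide.
pendant –CH2OH on an sp³ backbone C → alcohol.
pendant –OC(=O)CH3: an acyloxy group → ester.
pendant –CH2OH on an sp³ backbone C → alcohol.
–OH on an sp³ carbon → alcohol (secondary).
pendant –CH2NH2: N on sp³ C, no adjacent C=O → amine.
pendant –CHO: carbonyl C bonded to C and H → aldehyde.
–NH2 on an sp³ carbon with no adjacent C=O → amine.
Distinct types present: alcohol, aldehyde, alkyl halide, amide, amine, ester.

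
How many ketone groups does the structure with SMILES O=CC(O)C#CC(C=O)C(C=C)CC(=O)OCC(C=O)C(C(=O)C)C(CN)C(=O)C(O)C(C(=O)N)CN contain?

Taking each segment in turn:
  OHC: terminal –CHO: carbonyl C bonded to H and C → aldehyde.
  CH(OH): –OH on an sp³ carbon → alcohol (secondary).
  C≡C: C≡C triple bond → alkyne.
  CH(CHO): pendant –CHO: carbonyl C bonded to C and H → aldehyde.
  CH(CH=CH2): pendant –CH=CH2: C=C double bond → alkene.
  CH2COOCH2: –C(=O)–O–C with C on the carbonyl side → ester.
  CH(CHO): pendant –CHO: carbonyl C bonded to C and H → aldehyde.
  CH(COCH3): pendant –COCH3: carbonyl C bonded to two carbons → ketone.
  CH(CH2NH2): pendant –CH2NH2: N on sp³ C, no adjacent C=O → amine.
  CO: –C(=O)– with carbon on both sides → ketone.
  CH(OH): –OH on an sp³ carbon → alcohol (secondary).
  CH(CONH2): pendant –CONH2: carbonyl C bonded to C and N → amide.
  CH2NH2: –NH2 on an sp³ carbon with no adjacent C=O → amine.
Ketone appears at: CH(COCH3), CO → 2.

2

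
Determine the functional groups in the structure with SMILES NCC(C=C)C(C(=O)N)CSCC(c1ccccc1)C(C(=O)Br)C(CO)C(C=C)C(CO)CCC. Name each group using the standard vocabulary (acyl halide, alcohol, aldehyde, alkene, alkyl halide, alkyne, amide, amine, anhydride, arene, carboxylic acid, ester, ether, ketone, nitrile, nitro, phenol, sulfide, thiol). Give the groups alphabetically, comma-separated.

Working along the chain:
  H2NCH2: –NH2 on an sp³ carbon with no adjacent C=O → amine.
  CH(CH=CH2): pendant –CH=CH2: C=C double bond → alkene.
  CH(CONH2): pendant –CONH2: carbonyl C bonded to C and N → amide.
  CH2SCH2: C–S–C linkage → sulfide (thioether).
  CH(C6H5): pendant –C6H5: benzene ring → arene.
  CH(COBr): pendant –C(=O)X: carbonyl C bonded to C and halogen → acyl halide.
  CH(CH2OH): pendant –CH2OH on an sp³ backbone C → alcohol.
  CH(CH=CH2): pendant –CH=CH2: C=C double bond → alkene.
  CH(CH2OH): pendant –CH2OH on an sp³ backbone C → alcohol.

acyl halide, alcohol, alkene, amide, amine, arene, sulfide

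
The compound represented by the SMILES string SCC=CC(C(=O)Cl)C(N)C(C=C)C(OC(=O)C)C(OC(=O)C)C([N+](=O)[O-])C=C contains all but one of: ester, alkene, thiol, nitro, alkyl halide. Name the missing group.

alkyl halide

nitro: present (CH(NO2) — –NO2 on an sp³ carbon → nitro (the N=O is not a carbonyl)).
ester: present (CH(OCOCH3) — pendant –OC(=O)CH3: an acyloxy group → ester).
alkene: present (CH=CH — C=C double bond → alkene).
thiol: present (HSCH2 — –SH on an sp³ carbon → thiol).
alkyl halide: absent. In CH(COCl), the halogen is on a carbonyl carbon, which makes it an acyl halide, not an alkyl halide.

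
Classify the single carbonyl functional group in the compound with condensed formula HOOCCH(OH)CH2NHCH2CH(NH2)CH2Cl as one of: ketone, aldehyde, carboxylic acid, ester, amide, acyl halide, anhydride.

carboxylic acid

The carbonyl is in the HOOC segment: –COOH: carbonyl C bonded to –OH and C → carboxylic acid (the –OH is not a separate alcohol).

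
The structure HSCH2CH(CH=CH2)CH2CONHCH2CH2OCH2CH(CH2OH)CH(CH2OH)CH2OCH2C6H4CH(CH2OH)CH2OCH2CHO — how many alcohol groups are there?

3

–SH on an sp³ carbon → thiol.
pendant –CH=CH2: C=C double bond → alkene.
–C(=O)–N– linkage → amide (the N is not an amine).
C–O–C with sp³ carbons on both sides and no adjacent C=O → ether.
pendant –CH2OH on an sp³ backbone C → alcohol.
pendant –CH2OH on an sp³ backbone C → alcohol.
C–O–C with sp³ carbons on both sides and no adjacent C=O → ether.
para-disubstituted benzene ring → arene.
pendant –CH2OH on an sp³ backbone C → alcohol.
C–O–C with sp³ carbons on both sides and no adjacent C=O → ether.
terminal –CHO: carbonyl C bonded to H and C → aldehyde.
Alcohol appears at: CH(CH2OH), CH(CH2OH), CH(CH2OH) → 3.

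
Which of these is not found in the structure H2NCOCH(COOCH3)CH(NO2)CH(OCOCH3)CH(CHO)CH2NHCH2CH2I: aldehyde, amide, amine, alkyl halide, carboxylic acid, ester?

carboxylic acid

alkyl halide: present (CH2I — halogen on an sp³ carbon → alkyl halide).
aldehyde: present (CH(CHO) — pendant –CHO: carbonyl C bonded to C and H → aldehyde).
ester: present (CH(COOCH3) — pendant –COOCH3: carbonyl C bonded to C and –OCH3 → ester).
amide: present (H2NCO — –C(=O)NH2: carbonyl C bonded to C and to N → amide (the N is not a separate amine)).
amine: present (CH2NHCH2 — C–N–C with sp³ carbons and no adjacent C=O → amine (secondary)).
carboxylic acid: absent. In each of CH(COOCH3) and CH(OCOCH3), the acyl oxygen is bonded to carbon (–O–C), not to H, so this is an ester. In H2NCO, the carbonyl is bonded to nitrogen, not to –OH; that is an amide.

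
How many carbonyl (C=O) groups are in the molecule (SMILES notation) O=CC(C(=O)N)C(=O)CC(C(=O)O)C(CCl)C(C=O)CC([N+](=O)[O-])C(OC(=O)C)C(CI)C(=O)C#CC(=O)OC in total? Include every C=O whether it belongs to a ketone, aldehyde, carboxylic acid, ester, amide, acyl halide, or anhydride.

8

OHC: aldehyde, 1 C=O (running total 1).
CH(CONH2): amide, 1 C=O (running total 2).
CO: ketone, 1 C=O (running total 3).
CH(COOH): carboxylic acid, 1 C=O (running total 4).
CH(CHO): aldehyde, 1 C=O (running total 5).
CH(OCOCH3): ester, 1 C=O (running total 6).
CO: ketone, 1 C=O (running total 7).
COOCH3: ester, 1 C=O (running total 8).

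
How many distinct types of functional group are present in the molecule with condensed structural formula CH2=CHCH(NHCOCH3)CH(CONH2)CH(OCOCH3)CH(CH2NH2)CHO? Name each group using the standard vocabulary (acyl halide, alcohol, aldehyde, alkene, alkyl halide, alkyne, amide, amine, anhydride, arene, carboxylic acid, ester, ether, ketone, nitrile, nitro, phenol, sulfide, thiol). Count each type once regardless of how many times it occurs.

5

Reading the structure from left to right:
  CH2=CH: C=C double bond → alkene.
  CH(NHCOCH3): pendant –NHC(=O)CH3: N bonded to a carbonyl → amide (not amine).
  CH(CONH2): pendant –CONH2: carbonyl C bonded to C and N → amide.
  CH(OCOCH3): pendant –OC(=O)CH3: an acyloxy group → ester.
  CH(CH2NH2): pendant –CH2NH2: N on sp³ C, no adjacent C=O → amine.
  CHO: terminal –CHO: carbonyl C bonded to H and C → aldehyde.
Distinct types present: aldehyde, alkene, amide, amine, ester.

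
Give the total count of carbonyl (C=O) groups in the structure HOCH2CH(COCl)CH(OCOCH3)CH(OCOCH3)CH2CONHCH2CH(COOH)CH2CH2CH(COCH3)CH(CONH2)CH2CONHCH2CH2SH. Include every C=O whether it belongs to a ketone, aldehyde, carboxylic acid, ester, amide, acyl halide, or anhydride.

8

CH(COCl): acyl halide, 1 C=O (running total 1).
CH(OCOCH3): ester, 1 C=O (running total 2).
CH(OCOCH3): ester, 1 C=O (running total 3).
CH2CONHCH2: amide, 1 C=O (running total 4).
CH(COOH): carboxylic acid, 1 C=O (running total 5).
CH(COCH3): ketone, 1 C=O (running total 6).
CH(CONH2): amide, 1 C=O (running total 7).
CH2CONHCH2: amide, 1 C=O (running total 8).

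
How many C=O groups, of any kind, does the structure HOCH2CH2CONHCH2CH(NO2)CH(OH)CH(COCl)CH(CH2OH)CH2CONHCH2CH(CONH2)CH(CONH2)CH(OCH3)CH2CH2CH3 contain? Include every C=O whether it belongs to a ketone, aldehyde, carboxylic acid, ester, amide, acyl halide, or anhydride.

CH2CONHCH2: amide, 1 C=O (running total 1).
CH(COCl): acyl halide, 1 C=O (running total 2).
CH2CONHCH2: amide, 1 C=O (running total 3).
CH(CONH2): amide, 1 C=O (running total 4).
CH(CONH2): amide, 1 C=O (running total 5).

5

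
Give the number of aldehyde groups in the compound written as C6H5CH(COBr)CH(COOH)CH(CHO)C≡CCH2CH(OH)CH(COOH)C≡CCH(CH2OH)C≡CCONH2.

1

Taking each segment in turn:
  C6H5: C6H5– phenyl ring → arene.
  CH(COBr): pendant –C(=O)X: carbonyl C bonded to C and halogen → acyl halide.
  CH(COOH): pendant –COOH: carbonyl C bonded to C and –OH → carboxylic acid.
  CH(CHO): pendant –CHO: carbonyl C bonded to C and H → aldehyde.
  C≡C: C≡C triple bond → alkyne.
  CH(OH): –OH on an sp³ carbon → alcohol (secondary).
  CH(COOH): pendant –COOH: carbonyl C bonded to C and –OH → carboxylic acid.
  C≡C: C≡C triple bond → alkyne.
  CH(CH2OH): pendant –CH2OH on an sp³ backbone C → alcohol.
  C≡C: C≡C triple bond → alkyne.
  CONH2: –C(=O)NH2: carbonyl C bonded to C and to N → amide (the N is not a separate amine).
Aldehyde appears at: CH(CHO) → 1.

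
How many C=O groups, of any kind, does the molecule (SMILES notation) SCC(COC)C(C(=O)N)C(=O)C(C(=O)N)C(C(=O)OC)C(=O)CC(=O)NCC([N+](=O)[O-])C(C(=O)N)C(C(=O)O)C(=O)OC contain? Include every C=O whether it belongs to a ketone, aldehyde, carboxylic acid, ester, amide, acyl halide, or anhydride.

CH(CONH2): amide, 1 C=O (running total 1).
CO: ketone, 1 C=O (running total 2).
CH(CONH2): amide, 1 C=O (running total 3).
CH(COOCH3): ester, 1 C=O (running total 4).
CO: ketone, 1 C=O (running total 5).
CH2CONHCH2: amide, 1 C=O (running total 6).
CH(CONH2): amide, 1 C=O (running total 7).
CH(COOH): carboxylic acid, 1 C=O (running total 8).
COOCH3: ester, 1 C=O (running total 9).

9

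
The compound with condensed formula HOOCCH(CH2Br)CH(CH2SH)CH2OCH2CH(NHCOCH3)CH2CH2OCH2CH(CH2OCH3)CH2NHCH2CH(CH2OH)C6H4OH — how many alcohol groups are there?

–COOH: carbonyl C bonded to –OH and C → carboxylic acid (the –OH is not a separate alcohol).
pendant –CH2X: halogen on sp³ carbon → alkyl halide.
pendant –CH2SH → thiol.
C–O–C with sp³ carbons on both sides and no adjacent C=O → ether.
pendant –NHC(=O)CH3: N bonded to a carbonyl → amide (not amine).
C–O–C with sp³ carbons on both sides and no adjacent C=O → ether.
pendant –CH2OCH3: C–O–C linkage → ether.
C–N–C with sp³ carbons and no adjacent C=O → amine (secondary).
pendant –CH2OH on an sp³ backbone C → alcohol.
–OH attached directly to an aromatic ring → phenol (not alcohol); the ring itself is an arene.
Alcohol appears at: CH(CH2OH) → 1.

1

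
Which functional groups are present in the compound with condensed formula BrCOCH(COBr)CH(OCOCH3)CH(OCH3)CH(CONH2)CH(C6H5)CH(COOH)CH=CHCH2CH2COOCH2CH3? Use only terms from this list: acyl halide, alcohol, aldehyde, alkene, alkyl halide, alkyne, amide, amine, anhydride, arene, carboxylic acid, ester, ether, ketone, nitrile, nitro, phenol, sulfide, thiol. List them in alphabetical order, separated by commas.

Taking each segment in turn:
  BrCO: –C(=O)Br: carbonyl C bonded to C and to a halogen → acyl halide (not alkyl halide).
  CH(COBr): pendant –C(=O)X: carbonyl C bonded to C and halogen → acyl halide.
  CH(OCOCH3): pendant –OC(=O)CH3: an acyloxy group → ester.
  CH(OCH3): pendant –OCH3: C–O–C with sp³ C, no adjacent C=O → ether.
  CH(CONH2): pendant –CONH2: carbonyl C bonded to C and N → amide.
  CH(C6H5): pendant –C6H5: benzene ring → arene.
  CH(COOH): pendant –COOH: carbonyl C bonded to C and –OH → carboxylic acid.
  CH=CH: C=C double bond → alkene.
  COOCH2CH3: –C(=O)OCH2CH3: carbonyl C bonded to C and to –OEt → ester.

acyl halide, alkene, amide, arene, carboxylic acid, ester, ether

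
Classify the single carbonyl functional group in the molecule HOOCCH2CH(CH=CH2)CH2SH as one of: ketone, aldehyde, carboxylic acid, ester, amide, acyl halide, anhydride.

The carbonyl is in the HOOC segment: –COOH: carbonyl C bonded to –OH and C → carboxylic acid (the –OH is not a separate alcohol).

carboxylic acid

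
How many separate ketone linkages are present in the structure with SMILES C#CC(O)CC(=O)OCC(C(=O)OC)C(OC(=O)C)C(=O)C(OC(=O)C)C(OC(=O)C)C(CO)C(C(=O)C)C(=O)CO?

3

Taking each segment in turn:
  HC≡C: C≡C triple bond → alkyne.
  CH(OH): –OH on an sp³ carbon → alcohol (secondary).
  CH2COOCH2: –C(=O)–O–C with C on the carbonyl side → ester.
  CH(COOCH3): pendant –COOCH3: carbonyl C bonded to C and –OCH3 → ester.
  CH(OCOCH3): pendant –OC(=O)CH3: an acyloxy group → ester.
  CO: –C(=O)– with carbon on both sides → ketone.
  CH(OCOCH3): pendant –OC(=O)CH3: an acyloxy group → ester.
  CH(OCOCH3): pendant –OC(=O)CH3: an acyloxy group → ester.
  CH(CH2OH): pendant –CH2OH on an sp³ backbone C → alcohol.
  CH(COCH3): pendant –COCH3: carbonyl C bonded to two carbons → ketone.
  CO: –C(=O)– with carbon on both sides → ketone.
  CH2OH: –OH on an sp³ carbon → alcohol.
Ketone appears at: CO, CH(COCH3), CO → 3.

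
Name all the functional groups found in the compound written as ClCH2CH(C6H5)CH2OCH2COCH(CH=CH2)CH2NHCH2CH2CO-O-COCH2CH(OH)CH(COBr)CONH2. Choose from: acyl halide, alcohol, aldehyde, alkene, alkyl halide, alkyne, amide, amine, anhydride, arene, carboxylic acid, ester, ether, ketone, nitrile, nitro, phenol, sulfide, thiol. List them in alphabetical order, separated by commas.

acyl halide, alcohol, alkene, alkyl halide, amide, amine, anhydride, arene, ether, ketone

halogen on an sp³ carbon → alkyl halide.
pendant –C6H5: benzene ring → arene.
C–O–C with sp³ carbons on both sides and no adjacent C=O → ether.
–C(=O)– with carbon on both sides → ketone.
pendant –CH=CH2: C=C double bond → alkene.
C–N–C with sp³ carbons and no adjacent C=O → amine (secondary).
two acyl groups sharing one oxygen, –C(=O)–O–C(=O)– → anhydride.
–OH on an sp³ carbon → alcohol (secondary).
pendant –C(=O)X: carbonyl C bonded to C and halogen → acyl halide.
–C(=O)NH2: carbonyl C bonded to C and to N → amide (the N is not a separate amine).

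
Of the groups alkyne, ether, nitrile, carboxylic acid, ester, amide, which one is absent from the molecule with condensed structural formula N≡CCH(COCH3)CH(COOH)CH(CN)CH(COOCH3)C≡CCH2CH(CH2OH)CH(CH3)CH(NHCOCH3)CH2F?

amide: present (CH(NHCOCH3) — pendant –NHC(=O)CH3: N bonded to a carbonyl → amide (not amine)).
carboxylic acid: present (CH(COOH) — pendant –COOH: carbonyl C bonded to C and –OH → carboxylic acid).
alkyne: present (C≡C — C≡C triple bond → alkyne).
ester: present (CH(COOCH3) — pendant –COOCH3: carbonyl C bonded to C and –OCH3 → ester).
nitrile: present (N≡C — N≡C–: carbon triple-bonded to nitrogen → nitrile).
ether: absent. In CH(COOCH3), the C–O–C oxygen is adjacent to a C=O, so it belongs to an ester, not an ether.

ether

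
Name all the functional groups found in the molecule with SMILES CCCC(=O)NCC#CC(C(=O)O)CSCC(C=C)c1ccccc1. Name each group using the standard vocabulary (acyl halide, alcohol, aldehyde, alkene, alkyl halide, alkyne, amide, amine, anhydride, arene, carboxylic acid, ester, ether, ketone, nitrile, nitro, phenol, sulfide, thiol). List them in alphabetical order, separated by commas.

alkene, alkyne, amide, arene, carboxylic acid, sulfide

Reading the structure from left to right:
  CH2CONHCH2: –C(=O)–N– linkage → amide (the N is not an amine).
  C≡C: C≡C triple bond → alkyne.
  CH(COOH): pendant –COOH: carbonyl C bonded to C and –OH → carboxylic acid.
  CH2SCH2: C–S–C linkage → sulfide (thioether).
  CH(CH=CH2): pendant –CH=CH2: C=C double bond → alkene.
  C6H5: –C6H5 phenyl ring → arene.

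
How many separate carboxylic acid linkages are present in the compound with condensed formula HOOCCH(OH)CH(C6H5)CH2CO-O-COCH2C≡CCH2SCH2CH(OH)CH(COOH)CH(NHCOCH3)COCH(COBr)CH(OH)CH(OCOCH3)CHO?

Reading the structure from left to right:
  HOOC: –COOH: carbonyl C bonded to –OH and C → carboxylic acid (the –OH is not a separate alcohol).
  CH(OH): –OH on an sp³ carbon → alcohol (secondary).
  CH(C6H5): pendant –C6H5: benzene ring → arene.
  CH2CO-O-COCH2: two acyl groups sharing one oxygen, –C(=O)–O–C(=O)– → anhydride.
  C≡C: C≡C triple bond → alkyne.
  CH2SCH2: C–S–C linkage → sulfide (thioether).
  CH(OH): –OH on an sp³ carbon → alcohol (secondary).
  CH(COOH): pendant –COOH: carbonyl C bonded to C and –OH → carboxylic acid.
  CH(NHCOCH3): pendant –NHC(=O)CH3: N bonded to a carbonyl → amide (not amine).
  CO: –C(=O)– with carbon on both sides → ketone.
  CH(COBr): pendant –C(=O)X: carbonyl C bonded to C and halogen → acyl halide.
  CH(OH): –OH on an sp³ carbon → alcohol (secondary).
  CH(OCOCH3): pendant –OC(=O)CH3: an acyloxy group → ester.
  CHO: terminal –CHO: carbonyl C bonded to H and C → aldehyde.
Carboxylic acid appears at: HOOC, CH(COOH) → 2.

2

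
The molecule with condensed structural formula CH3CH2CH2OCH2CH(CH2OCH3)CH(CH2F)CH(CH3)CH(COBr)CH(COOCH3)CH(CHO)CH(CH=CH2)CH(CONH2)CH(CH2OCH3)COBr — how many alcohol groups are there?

0

C–O–C with sp³ carbons on both sides and no adjacent C=O → ether.
pendant –CH2OCH3: C–O–C linkage → ether.
pendant –CH2X: halogen on sp³ carbon → alkyl halide.
pendant –C(=O)X: carbonyl C bonded to C and halogen → acyl halide.
pendant –COOCH3: carbonyl C bonded to C and –OCH3 → ester.
pendant –CHO: carbonyl C bonded to C and H → aldehyde.
pendant –CH=CH2: C=C double bond → alkene.
pendant –CONH2: carbonyl C bonded to C and N → amide.
pendant –CH2OCH3: C–O–C linkage → ether.
–C(=O)Br: carbonyl C bonded to C and to a halogen → acyl halide (not alkyl halide).
No segment is a alcohol: CH2OCH2 is ether, not alcohol; CH(CH2OCH3) is ether, not alcohol; CH(CHO) is aldehyde, not alcohol. → 0.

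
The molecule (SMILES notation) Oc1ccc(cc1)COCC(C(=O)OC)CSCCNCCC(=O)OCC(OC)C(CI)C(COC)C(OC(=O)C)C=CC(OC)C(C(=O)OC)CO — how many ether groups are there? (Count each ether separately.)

4

–OH attached directly to an aromatic ring → phenol (not alcohol); the ring itself is an arene.
C–O–C with sp³ carbons on both sides and no adjacent C=O → ether.
pendant –COOCH3: carbonyl C bonded to C and –OCH3 → ester.
C–S–C linkage → sulfide (thioether).
C–N–C with sp³ carbons and no adjacent C=O → amine (secondary).
–C(=O)–O–C with C on the carbonyl side → ester.
pendant –OCH3: C–O–C with sp³ C, no adjacent C=O → ether.
pendant –CH2X: halogen on sp³ carbon → alkyl halide.
pendant –CH2OCH3: C–O–C linkage → ether.
pendant –OC(=O)CH3: an acyloxy group → ester.
C=C double bond → alkene.
pendant –OCH3: C–O–C with sp³ C, no adjacent C=O → ether.
pendant –COOCH3: carbonyl C bonded to C and –OCH3 → ester.
–OH on an sp³ carbon → alcohol.
Ether appears at: CH2OCH2, CH(OCH3), CH(CH2OCH3), CH(OCH3) → 4.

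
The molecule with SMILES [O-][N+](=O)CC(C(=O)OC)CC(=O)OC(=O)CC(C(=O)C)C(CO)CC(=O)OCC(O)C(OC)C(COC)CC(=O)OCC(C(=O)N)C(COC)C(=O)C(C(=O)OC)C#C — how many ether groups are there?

–NO2 on carbon → nitro group.
pendant –COOCH3: carbonyl C bonded to C and –OCH3 → ester.
two acyl groups sharing one oxygen, –C(=O)–O–C(=O)– → anhydride.
pendant –COCH3: carbonyl C bonded to two carbons → ketone.
pendant –CH2OH on an sp³ backbone C → alcohol.
–C(=O)–O–C with C on the carbonyl side → ester.
–OH on an sp³ carbon → alcohol (secondary).
pendant –OCH3: C–O–C with sp³ C, no adjacent C=O → ether.
pendant –CH2OCH3: C–O–C linkage → ether.
–C(=O)–O–C with C on the carbonyl side → ester.
pendant –CONH2: carbonyl C bonded to C and N → amide.
pendant –CH2OCH3: C–O–C linkage → ether.
–C(=O)– with carbon on both sides → ketone.
pendant –COOCH3: carbonyl C bonded to C and –OCH3 → ester.
C≡C triple bond → alkyne.
Ether appears at: CH(OCH3), CH(CH2OCH3), CH(CH2OCH3) → 3.

3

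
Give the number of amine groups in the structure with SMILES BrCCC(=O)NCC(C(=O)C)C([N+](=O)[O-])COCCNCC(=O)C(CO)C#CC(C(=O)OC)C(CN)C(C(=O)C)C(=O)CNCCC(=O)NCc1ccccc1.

3

halogen on an sp³ carbon → alkyl halide.
–C(=O)–N– linkage → amide (the N is not an amine).
pendant –COCH3: carbonyl C bonded to two carbons → ketone.
–NO2 on an sp³ carbon → nitro (the N=O is not a carbonyl).
C–O–C with sp³ carbons on both sides and no adjacent C=O → ether.
C–N–C with sp³ carbons and no adjacent C=O → amine (secondary).
–C(=O)– with carbon on both sides → ketone.
pendant –CH2OH on an sp³ backbone C → alcohol.
C≡C triple bond → alkyne.
pendant –COOCH3: carbonyl C bonded to C and –OCH3 → ester.
pendant –CH2NH2: N on sp³ C, no adjacent C=O → amine.
pendant –COCH3: carbonyl C bonded to two carbons → ketone.
–C(=O)– with carbon on both sides → ketone.
C–N–C with sp³ carbons and no adjacent C=O → amine (secondary).
–C(=O)–N– linkage → amide (the N is not an amine).
–C6H5 phenyl ring → arene.
Amine appears at: CH2NHCH2, CH(CH2NH2), CH2NHCH2 → 3.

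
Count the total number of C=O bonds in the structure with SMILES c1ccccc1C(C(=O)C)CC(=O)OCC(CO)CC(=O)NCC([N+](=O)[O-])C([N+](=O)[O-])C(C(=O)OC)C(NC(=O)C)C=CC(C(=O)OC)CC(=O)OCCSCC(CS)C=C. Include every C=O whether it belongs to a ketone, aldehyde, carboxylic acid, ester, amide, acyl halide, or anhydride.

7

CH(COCH3): ketone, 1 C=O (running total 1).
CH2COOCH2: ester, 1 C=O (running total 2).
CH2CONHCH2: amide, 1 C=O (running total 3).
CH(COOCH3): ester, 1 C=O (running total 4).
CH(NHCOCH3): amide, 1 C=O (running total 5).
CH(COOCH3): ester, 1 C=O (running total 6).
CH2COOCH2: ester, 1 C=O (running total 7).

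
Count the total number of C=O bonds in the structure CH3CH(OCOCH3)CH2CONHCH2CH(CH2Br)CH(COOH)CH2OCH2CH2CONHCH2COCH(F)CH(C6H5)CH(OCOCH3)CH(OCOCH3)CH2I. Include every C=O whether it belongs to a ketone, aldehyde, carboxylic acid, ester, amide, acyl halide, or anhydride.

7

CH(OCOCH3): ester, 1 C=O (running total 1).
CH2CONHCH2: amide, 1 C=O (running total 2).
CH(COOH): carboxylic acid, 1 C=O (running total 3).
CH2CONHCH2: amide, 1 C=O (running total 4).
CO: ketone, 1 C=O (running total 5).
CH(OCOCH3): ester, 1 C=O (running total 6).
CH(OCOCH3): ester, 1 C=O (running total 7).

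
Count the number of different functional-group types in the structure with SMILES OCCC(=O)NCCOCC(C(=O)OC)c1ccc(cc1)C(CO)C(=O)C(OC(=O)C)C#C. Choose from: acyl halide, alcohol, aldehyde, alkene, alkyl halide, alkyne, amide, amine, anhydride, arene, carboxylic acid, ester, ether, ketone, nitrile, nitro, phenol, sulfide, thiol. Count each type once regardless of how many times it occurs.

HO– on an sp³ carbon → alcohol.
–C(=O)–N– linkage → amide (the N is not an amine).
C–O–C with sp³ carbons on both sides and no adjacent C=O → ether.
pendant –COOCH3: carbonyl C bonded to C and –OCH3 → ester.
para-disubstituted benzene ring → arene.
pendant –CH2OH on an sp³ backbone C → alcohol.
–C(=O)– with carbon on both sides → ketone.
pendant –OC(=O)CH3: an acyloxy group → ester.
C≡C triple bond → alkyne.
Distinct types present: alcohol, alkyne, amide, arene, ester, ether, ketone.

7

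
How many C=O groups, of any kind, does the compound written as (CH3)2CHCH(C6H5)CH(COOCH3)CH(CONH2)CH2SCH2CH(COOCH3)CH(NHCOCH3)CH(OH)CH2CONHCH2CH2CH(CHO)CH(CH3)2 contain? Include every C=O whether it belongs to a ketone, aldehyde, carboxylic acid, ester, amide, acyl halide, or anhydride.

6

CH(COOCH3): ester, 1 C=O (running total 1).
CH(CONH2): amide, 1 C=O (running total 2).
CH(COOCH3): ester, 1 C=O (running total 3).
CH(NHCOCH3): amide, 1 C=O (running total 4).
CH2CONHCH2: amide, 1 C=O (running total 5).
CH(CHO): aldehyde, 1 C=O (running total 6).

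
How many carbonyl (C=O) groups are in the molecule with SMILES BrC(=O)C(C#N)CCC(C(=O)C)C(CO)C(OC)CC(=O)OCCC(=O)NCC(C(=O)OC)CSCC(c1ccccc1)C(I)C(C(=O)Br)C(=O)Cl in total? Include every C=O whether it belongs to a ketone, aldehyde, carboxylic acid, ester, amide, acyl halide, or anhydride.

BrCO: acyl halide, 1 C=O (running total 1).
CH(COCH3): ketone, 1 C=O (running total 2).
CH2COOCH2: ester, 1 C=O (running total 3).
CH2CONHCH2: amide, 1 C=O (running total 4).
CH(COOCH3): ester, 1 C=O (running total 5).
CH(COBr): acyl halide, 1 C=O (running total 6).
COCl: acyl halide, 1 C=O (running total 7).

7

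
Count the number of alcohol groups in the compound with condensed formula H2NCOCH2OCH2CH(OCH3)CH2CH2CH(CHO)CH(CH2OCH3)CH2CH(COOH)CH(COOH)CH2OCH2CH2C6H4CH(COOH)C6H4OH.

–C(=O)NH2: carbonyl C bonded to C and to N → amide (the N is not a separate amine).
C–O–C with sp³ carbons on both sides and no adjacent C=O → ether.
pendant –OCH3: C–O–C with sp³ C, no adjacent C=O → ether.
pendant –CHO: carbonyl C bonded to C and H → aldehyde.
pendant –CH2OCH3: C–O–C linkage → ether.
pendant –COOH: carbonyl C bonded to C and –OH → carboxylic acid.
pendant –COOH: carbonyl C bonded to C and –OH → carboxylic acid.
C–O–C with sp³ carbons on both sides and no adjacent C=O → ether.
para-disubstituted benzene ring → arene.
pendant –COOH: carbonyl C bonded to C and –OH → carboxylic acid.
–OH attached directly to an aromatic ring → phenol (not alcohol); the ring itself is an arene.
No segment is a alcohol: CH2OCH2 is ether, not alcohol; CH(OCH3) is ether, not alcohol; CH(CHO) is aldehyde, not alcohol. → 0.

0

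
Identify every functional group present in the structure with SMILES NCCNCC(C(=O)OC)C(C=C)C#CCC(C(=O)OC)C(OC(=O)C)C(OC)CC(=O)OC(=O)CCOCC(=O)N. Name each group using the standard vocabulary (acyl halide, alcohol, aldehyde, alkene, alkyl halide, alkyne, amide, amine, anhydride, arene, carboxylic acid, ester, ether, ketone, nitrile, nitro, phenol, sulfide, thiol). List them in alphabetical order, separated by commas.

Working along the chain:
  H2NCH2: –NH2 on an sp³ carbon with no adjacent C=O → amine.
  CH2NHCH2: C–N–C with sp³ carbons and no adjacent C=O → amine (secondary).
  CH(COOCH3): pendant –COOCH3: carbonyl C bonded to C and –OCH3 → ester.
  CH(CH=CH2): pendant –CH=CH2: C=C double bond → alkene.
  C≡C: C≡C triple bond → alkyne.
  CH(COOCH3): pendant –COOCH3: carbonyl C bonded to C and –OCH3 → ester.
  CH(OCOCH3): pendant –OC(=O)CH3: an acyloxy group → ester.
  CH(OCH3): pendant –OCH3: C–O–C with sp³ C, no adjacent C=O → ether.
  CH2CO-O-COCH2: two acyl groups sharing one oxygen, –C(=O)–O–C(=O)– → anhydride.
  CH2OCH2: C–O–C with sp³ carbons on both sides and no adjacent C=O → ether.
  CONH2: –C(=O)NH2: carbonyl C bonded to C and to N → amide (the N is not a separate amine).

alkene, alkyne, amide, amine, anhydride, ester, ether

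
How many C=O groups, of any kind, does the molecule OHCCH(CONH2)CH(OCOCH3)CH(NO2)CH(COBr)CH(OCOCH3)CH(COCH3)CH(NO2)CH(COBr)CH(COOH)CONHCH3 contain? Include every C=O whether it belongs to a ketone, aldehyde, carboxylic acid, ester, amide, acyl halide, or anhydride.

OHC: aldehyde, 1 C=O (running total 1).
CH(CONH2): amide, 1 C=O (running total 2).
CH(OCOCH3): ester, 1 C=O (running total 3).
CH(COBr): acyl halide, 1 C=O (running total 4).
CH(OCOCH3): ester, 1 C=O (running total 5).
CH(COCH3): ketone, 1 C=O (running total 6).
CH(COBr): acyl halide, 1 C=O (running total 7).
CH(COOH): carboxylic acid, 1 C=O (running total 8).
CONHCH3: amide, 1 C=O (running total 9).

9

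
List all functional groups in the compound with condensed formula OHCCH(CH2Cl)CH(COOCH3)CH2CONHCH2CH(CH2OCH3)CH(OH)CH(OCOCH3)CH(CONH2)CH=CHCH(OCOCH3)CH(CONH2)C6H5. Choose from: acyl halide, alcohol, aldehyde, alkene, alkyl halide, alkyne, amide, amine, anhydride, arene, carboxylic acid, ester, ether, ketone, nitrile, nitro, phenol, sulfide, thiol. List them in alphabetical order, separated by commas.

Working along the chain:
  OHC: terminal –CHO: carbonyl C bonded to H and C → aldehyde.
  CH(CH2Cl): pendant –CH2X: halogen on sp³ carbon → alkyl halide.
  CH(COOCH3): pendant –COOCH3: carbonyl C bonded to C and –OCH3 → ester.
  CH2CONHCH2: –C(=O)–N– linkage → amide (the N is not an amine).
  CH(CH2OCH3): pendant –CH2OCH3: C–O–C linkage → ether.
  CH(OH): –OH on an sp³ carbon → alcohol (secondary).
  CH(OCOCH3): pendant –OC(=O)CH3: an acyloxy group → ester.
  CH(CONH2): pendant –CONH2: carbonyl C bonded to C and N → amide.
  CH=CH: C=C double bond → alkene.
  CH(OCOCH3): pendant –OC(=O)CH3: an acyloxy group → ester.
  CH(CONH2): pendant –CONH2: carbonyl C bonded to C and N → amide.
  C6H5: –C6H5 phenyl ring → arene.

alcohol, aldehyde, alkene, alkyl halide, amide, arene, ester, ether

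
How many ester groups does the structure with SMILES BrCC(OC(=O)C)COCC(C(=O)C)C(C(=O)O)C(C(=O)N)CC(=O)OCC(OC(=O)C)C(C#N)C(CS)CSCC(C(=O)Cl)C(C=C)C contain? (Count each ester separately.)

3

halogen on an sp³ carbon → alkyl halide.
pendant –OC(=O)CH3: an acyloxy group → ester.
C–O–C with sp³ carbons on both sides and no adjacent C=O → ether.
pendant –COCH3: carbonyl C bonded to two carbons → ketone.
pendant –COOH: carbonyl C bonded to C and –OH → carboxylic acid.
pendant –CONH2: carbonyl C bonded to C and N → amide.
–C(=O)–O–C with C on the carbonyl side → ester.
pendant –OC(=O)CH3: an acyloxy group → ester.
pendant –C≡N: nitrile.
pendant –CH2SH → thiol.
C–S–C linkage → sulfide (thioether).
pendant –C(=O)X: carbonyl C bonded to C and halogen → acyl halide.
pendant –CH=CH2: C=C double bond → alkene.
Ester appears at: CH(OCOCH3), CH2COOCH2, CH(OCOCH3) → 3.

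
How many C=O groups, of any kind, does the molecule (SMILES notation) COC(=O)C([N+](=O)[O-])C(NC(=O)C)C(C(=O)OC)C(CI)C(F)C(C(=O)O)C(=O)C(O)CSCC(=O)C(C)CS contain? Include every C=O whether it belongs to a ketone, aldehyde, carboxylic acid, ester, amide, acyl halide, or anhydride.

CH3OOC: ester, 1 C=O (running total 1).
CH(NHCOCH3): amide, 1 C=O (running total 2).
CH(COOCH3): ester, 1 C=O (running total 3).
CH(COOH): carboxylic acid, 1 C=O (running total 4).
CO: ketone, 1 C=O (running total 5).
CO: ketone, 1 C=O (running total 6).

6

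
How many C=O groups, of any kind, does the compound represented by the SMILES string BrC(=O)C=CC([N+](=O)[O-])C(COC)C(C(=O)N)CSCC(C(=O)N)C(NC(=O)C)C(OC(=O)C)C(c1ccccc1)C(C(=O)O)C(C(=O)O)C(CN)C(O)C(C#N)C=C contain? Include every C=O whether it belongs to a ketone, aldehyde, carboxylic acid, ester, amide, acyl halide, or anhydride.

BrCO: acyl halide, 1 C=O (running total 1).
CH(CONH2): amide, 1 C=O (running total 2).
CH(CONH2): amide, 1 C=O (running total 3).
CH(NHCOCH3): amide, 1 C=O (running total 4).
CH(OCOCH3): ester, 1 C=O (running total 5).
CH(COOH): carboxylic acid, 1 C=O (running total 6).
CH(COOH): carboxylic acid, 1 C=O (running total 7).

7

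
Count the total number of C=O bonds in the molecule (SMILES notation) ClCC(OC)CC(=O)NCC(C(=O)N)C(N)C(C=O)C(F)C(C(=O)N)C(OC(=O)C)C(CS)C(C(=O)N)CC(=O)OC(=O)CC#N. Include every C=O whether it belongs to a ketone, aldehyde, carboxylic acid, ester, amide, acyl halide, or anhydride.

8

CH2CONHCH2: amide, 1 C=O (running total 1).
CH(CONH2): amide, 1 C=O (running total 2).
CH(CHO): aldehyde, 1 C=O (running total 3).
CH(CONH2): amide, 1 C=O (running total 4).
CH(OCOCH3): ester, 1 C=O (running total 5).
CH(CONH2): amide, 1 C=O (running total 6).
CH2CO-O-COCH2: anhydride, 2 C=O (running total 8).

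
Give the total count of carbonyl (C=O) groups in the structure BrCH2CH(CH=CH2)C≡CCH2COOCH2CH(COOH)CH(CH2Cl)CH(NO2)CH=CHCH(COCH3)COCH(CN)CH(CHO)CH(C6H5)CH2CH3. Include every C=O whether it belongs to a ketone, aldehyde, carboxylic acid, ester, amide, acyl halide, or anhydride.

CH2COOCH2: ester, 1 C=O (running total 1).
CH(COOH): carboxylic acid, 1 C=O (running total 2).
CH(COCH3): ketone, 1 C=O (running total 3).
CO: ketone, 1 C=O (running total 4).
CH(CHO): aldehyde, 1 C=O (running total 5).

5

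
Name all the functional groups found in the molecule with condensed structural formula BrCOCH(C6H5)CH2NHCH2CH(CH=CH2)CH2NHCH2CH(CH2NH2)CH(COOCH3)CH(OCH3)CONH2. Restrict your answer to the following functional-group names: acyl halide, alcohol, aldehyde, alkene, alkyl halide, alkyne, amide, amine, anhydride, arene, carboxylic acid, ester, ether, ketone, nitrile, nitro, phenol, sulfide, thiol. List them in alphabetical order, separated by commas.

Reading the structure from left to right:
  BrCO: –C(=O)Br: carbonyl C bonded to C and to a halogen → acyl halide (not alkyl halide).
  CH(C6H5): pendant –C6H5: benzene ring → arene.
  CH2NHCH2: C–N–C with sp³ carbons and no adjacent C=O → amine (secondary).
  CH(CH=CH2): pendant –CH=CH2: C=C double bond → alkene.
  CH2NHCH2: C–N–C with sp³ carbons and no adjacent C=O → amine (secondary).
  CH(CH2NH2): pendant –CH2NH2: N on sp³ C, no adjacent C=O → amine.
  CH(COOCH3): pendant –COOCH3: carbonyl C bonded to C and –OCH3 → ester.
  CH(OCH3): pendant –OCH3: C–O–C with sp³ C, no adjacent C=O → ether.
  CONH2: –C(=O)NH2: carbonyl C bonded to C and to N → amide (the N is not a separate amine).

acyl halide, alkene, amide, amine, arene, ester, ether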